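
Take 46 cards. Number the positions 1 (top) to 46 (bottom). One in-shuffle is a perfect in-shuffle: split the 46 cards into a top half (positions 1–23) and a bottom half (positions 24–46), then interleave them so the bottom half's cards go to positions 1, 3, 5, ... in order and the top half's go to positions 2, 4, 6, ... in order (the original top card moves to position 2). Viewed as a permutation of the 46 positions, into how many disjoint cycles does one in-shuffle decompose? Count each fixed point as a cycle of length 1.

2

Trace each unvisited position around until it returns:
(1 2 4 8 16 32 ... len 23) (5 10 20 40 33 19 ... len 23)
2 cycles in total.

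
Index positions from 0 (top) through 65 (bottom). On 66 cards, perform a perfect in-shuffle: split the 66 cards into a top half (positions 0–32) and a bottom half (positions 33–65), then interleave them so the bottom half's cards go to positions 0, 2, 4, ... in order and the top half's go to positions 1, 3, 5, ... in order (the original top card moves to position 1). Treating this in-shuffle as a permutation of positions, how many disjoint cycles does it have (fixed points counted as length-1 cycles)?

Trace each unvisited position around until it returns:
(0 1 3 7 15 31 ... len 66)
1 cycle in total.

1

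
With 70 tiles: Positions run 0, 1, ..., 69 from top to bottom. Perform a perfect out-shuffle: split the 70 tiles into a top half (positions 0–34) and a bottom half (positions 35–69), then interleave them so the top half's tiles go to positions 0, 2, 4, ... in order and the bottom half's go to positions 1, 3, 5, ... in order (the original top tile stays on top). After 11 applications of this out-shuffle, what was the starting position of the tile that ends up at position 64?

Work backwards from position 64, undoing one out-shuffle at a time:
64 ← 32 ← 16 ← 8 ← 4 ← 2 ← 1 ← 35 ← 52 ← 26 ← 13 ← 41
So the tile now at position 64 started at position 41.

41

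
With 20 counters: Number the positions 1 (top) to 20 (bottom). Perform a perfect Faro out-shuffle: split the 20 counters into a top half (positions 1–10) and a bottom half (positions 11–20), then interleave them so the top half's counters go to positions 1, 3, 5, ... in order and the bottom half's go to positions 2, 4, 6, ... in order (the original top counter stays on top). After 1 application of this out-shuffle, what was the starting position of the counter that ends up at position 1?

Work backwards from position 1, undoing one out-shuffle at a time:
1 ← 1
So the counter now at position 1 started at position 1.

1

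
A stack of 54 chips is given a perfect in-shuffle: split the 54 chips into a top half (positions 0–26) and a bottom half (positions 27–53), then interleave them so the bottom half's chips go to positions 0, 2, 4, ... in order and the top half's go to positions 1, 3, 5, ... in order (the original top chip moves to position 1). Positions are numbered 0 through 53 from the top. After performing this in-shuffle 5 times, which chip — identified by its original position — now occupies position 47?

28

Work backwards from position 47, undoing one in-shuffle at a time:
47 ← 23 ← 11 ← 5 ← 2 ← 28
So the chip now at position 47 started at position 28.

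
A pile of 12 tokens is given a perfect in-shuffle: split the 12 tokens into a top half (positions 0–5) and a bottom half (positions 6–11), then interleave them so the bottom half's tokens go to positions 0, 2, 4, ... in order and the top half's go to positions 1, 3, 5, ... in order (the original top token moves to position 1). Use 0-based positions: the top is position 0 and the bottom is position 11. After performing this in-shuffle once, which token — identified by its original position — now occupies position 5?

2

Work backwards from position 5, undoing one in-shuffle at a time:
5 ← 2
So the token now at position 5 started at position 2.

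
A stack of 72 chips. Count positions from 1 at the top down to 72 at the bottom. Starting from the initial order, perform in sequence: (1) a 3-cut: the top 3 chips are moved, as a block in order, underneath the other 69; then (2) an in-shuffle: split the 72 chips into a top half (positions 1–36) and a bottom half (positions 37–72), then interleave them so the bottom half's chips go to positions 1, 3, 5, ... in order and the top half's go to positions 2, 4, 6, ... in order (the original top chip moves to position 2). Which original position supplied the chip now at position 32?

19

Undo the operations in reverse order, starting from position 32:
  undo op 2 (in-shuffle, from top half): 32 ← 16
  undo op 1 (cut 3): 16 ← 19
So the chip at position 32 came from original position 19.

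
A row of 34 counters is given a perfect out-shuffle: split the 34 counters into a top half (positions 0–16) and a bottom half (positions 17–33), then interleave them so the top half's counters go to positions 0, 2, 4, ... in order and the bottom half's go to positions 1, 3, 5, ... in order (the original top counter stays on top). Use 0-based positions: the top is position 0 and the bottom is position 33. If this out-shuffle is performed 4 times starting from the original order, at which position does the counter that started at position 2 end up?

32

Track the counter's position through each out-shuffle:
2 → 4 → 8 → 16 → 32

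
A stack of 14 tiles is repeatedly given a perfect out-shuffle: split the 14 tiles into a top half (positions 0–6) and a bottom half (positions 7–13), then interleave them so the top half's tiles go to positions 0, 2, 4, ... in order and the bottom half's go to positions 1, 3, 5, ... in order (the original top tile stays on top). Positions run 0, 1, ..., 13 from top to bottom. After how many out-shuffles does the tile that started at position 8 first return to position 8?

Follow position 8 under repeated out-shuffles:
8 → 3 → 6 → 12 → 11 → 9 → 5 → 10 → 7 → 1 → 2 → 4 → 8
It first returns after 12 out-shuffles.

12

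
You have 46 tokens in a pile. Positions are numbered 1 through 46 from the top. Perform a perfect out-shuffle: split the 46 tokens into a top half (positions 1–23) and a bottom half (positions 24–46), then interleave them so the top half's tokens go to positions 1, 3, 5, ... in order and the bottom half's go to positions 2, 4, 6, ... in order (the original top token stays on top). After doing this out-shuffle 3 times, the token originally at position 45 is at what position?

Track the token's position through each out-shuffle:
45 → 44 → 42 → 38

38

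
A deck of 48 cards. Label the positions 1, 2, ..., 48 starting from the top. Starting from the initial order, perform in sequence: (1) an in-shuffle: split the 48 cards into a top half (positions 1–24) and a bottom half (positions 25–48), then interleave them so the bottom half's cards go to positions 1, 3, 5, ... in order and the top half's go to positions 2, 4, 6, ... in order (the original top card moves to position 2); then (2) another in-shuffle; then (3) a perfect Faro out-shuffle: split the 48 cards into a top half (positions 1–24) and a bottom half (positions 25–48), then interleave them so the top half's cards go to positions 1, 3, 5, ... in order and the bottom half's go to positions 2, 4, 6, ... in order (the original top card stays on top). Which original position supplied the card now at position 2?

Undo the operations in reverse order, starting from position 2:
  undo op 3 (out-shuffle, from bottom half): 2 ← 25
  undo op 2 (in-shuffle, from bottom half): 25 ← 37
  undo op 1 (in-shuffle, from bottom half): 37 ← 43
So the card at position 2 came from original position 43.

43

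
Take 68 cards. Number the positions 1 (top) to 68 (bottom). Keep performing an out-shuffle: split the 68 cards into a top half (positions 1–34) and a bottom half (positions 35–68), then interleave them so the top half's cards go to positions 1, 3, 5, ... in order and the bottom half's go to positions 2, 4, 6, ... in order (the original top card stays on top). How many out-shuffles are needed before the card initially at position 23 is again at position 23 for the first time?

Follow position 23 under repeated out-shuffles:
23 → 45 → 22 → 43 → 18 → 35 → 2 → 3 → ... → 23 (length 66)
It first returns after 66 out-shuffles.

66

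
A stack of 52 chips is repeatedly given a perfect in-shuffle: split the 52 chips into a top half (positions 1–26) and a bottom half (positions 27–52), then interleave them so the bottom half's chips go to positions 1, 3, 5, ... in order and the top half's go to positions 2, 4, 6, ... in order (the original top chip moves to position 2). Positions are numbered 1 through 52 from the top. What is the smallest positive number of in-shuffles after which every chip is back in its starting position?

52

The in-shuffle permutes the 52 positions with cycle lengths [52].
Every chip is home exactly when every cycle has completed a whole number of laps, i.e. after lcm(52) = 52 in-shuffles.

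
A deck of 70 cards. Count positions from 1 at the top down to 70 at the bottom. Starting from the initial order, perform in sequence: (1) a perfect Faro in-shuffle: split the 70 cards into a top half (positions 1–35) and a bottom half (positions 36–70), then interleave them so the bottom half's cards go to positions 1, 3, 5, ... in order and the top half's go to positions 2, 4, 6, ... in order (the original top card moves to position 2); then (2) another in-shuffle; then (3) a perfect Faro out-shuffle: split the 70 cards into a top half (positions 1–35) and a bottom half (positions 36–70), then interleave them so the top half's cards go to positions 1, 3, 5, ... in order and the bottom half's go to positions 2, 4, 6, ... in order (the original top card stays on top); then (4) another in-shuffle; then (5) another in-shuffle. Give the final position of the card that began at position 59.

38

Track the card from position 59 forward through each operation:
  after op 1 (in-shuffle): 59 → 47
  after op 2 (in-shuffle): 47 → 23
  after op 3 (out-shuffle): 23 → 45
  after op 4 (in-shuffle): 45 → 19
  after op 5 (in-shuffle): 19 → 38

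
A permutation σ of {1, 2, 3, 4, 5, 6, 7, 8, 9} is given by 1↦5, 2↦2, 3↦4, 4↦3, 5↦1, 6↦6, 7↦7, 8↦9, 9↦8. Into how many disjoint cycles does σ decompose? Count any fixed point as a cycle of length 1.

Cycle decomposition: (1 5) (2) (3 4) (6) (7) (8 9).
6 cycles.

6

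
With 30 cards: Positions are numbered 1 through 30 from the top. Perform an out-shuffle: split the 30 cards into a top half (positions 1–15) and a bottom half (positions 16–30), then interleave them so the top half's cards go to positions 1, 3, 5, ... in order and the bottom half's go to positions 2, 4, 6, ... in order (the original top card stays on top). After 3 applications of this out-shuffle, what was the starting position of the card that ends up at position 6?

27

Work backwards from position 6, undoing one out-shuffle at a time:
6 ← 18 ← 24 ← 27
So the card now at position 6 started at position 27.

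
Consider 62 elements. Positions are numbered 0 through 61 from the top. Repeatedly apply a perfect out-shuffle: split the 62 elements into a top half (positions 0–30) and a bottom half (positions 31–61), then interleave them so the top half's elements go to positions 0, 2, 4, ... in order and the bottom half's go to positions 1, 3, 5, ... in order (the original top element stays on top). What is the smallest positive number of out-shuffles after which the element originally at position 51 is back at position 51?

Follow position 51 under repeated out-shuffles:
51 → 41 → 21 → 42 → 23 → 46 → 31 → 1 → ... → 51 (length 60)
It first returns after 60 out-shuffles.

60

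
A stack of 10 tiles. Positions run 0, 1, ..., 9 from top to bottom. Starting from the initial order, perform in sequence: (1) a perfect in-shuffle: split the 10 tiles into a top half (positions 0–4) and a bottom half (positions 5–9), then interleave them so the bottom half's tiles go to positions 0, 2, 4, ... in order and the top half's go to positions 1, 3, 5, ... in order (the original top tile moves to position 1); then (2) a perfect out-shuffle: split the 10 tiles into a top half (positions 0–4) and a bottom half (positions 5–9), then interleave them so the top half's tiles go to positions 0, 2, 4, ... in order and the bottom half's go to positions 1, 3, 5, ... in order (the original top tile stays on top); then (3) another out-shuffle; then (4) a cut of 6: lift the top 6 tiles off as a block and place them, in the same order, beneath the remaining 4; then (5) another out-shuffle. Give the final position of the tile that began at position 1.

5

Track the tile from position 1 forward through each operation:
  after op 1 (in-shuffle): 1 → 3
  after op 2 (out-shuffle): 3 → 6
  after op 3 (out-shuffle): 6 → 3
  after op 4 (cut 6): 3 → 7
  after op 5 (out-shuffle): 7 → 5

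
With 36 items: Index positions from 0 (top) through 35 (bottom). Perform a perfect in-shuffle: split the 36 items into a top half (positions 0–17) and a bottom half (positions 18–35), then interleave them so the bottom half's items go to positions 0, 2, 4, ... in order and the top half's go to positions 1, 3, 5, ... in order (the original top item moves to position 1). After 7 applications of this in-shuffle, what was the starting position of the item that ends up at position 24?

7

Work backwards from position 24, undoing one in-shuffle at a time:
24 ← 30 ← 33 ← 16 ← 26 ← 31 ← 15 ← 7
So the item now at position 24 started at position 7.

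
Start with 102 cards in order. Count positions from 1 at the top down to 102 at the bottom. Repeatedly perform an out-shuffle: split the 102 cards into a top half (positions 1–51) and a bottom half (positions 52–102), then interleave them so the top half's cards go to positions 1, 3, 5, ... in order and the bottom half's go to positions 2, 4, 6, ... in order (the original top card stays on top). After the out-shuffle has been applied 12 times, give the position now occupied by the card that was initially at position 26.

88

Track the card's position through each out-shuffle:
26 → 51 → 101 → 100 → 98 → 94 → 86 → 70 → 38 → 75 → 48 → 95 → 88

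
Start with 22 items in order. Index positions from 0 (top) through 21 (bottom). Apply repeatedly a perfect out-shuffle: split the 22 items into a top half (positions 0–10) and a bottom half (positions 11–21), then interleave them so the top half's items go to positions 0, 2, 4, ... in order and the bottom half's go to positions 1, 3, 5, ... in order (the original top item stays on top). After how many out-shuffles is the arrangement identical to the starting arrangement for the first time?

6

The out-shuffle permutes the 22 positions with cycle lengths [1, 1, 2, 3, 3, 6, 6].
Every item is home exactly when every cycle has completed a whole number of laps, i.e. after lcm(1, 2, 3, 6) = 6 out-shuffles.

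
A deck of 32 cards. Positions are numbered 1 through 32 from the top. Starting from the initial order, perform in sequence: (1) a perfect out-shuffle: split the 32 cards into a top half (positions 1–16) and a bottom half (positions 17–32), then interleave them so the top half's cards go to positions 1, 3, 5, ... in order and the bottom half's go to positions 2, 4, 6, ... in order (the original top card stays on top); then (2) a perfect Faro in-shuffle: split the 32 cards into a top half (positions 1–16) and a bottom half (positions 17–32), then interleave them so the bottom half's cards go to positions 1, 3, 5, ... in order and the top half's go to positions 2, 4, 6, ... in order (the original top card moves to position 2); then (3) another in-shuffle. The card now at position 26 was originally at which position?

Undo the operations in reverse order, starting from position 26:
  undo op 3 (in-shuffle, from top half): 26 ← 13
  undo op 2 (in-shuffle, from bottom half): 13 ← 23
  undo op 1 (out-shuffle, from top half): 23 ← 12
So the card at position 26 came from original position 12.

12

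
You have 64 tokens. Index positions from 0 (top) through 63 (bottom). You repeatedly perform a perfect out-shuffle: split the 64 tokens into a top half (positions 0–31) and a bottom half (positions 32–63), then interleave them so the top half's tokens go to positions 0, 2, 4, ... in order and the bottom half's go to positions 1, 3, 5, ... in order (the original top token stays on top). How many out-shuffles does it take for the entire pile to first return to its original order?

The out-shuffle permutes the 64 positions with cycle lengths [1, 1, 2, 3, 3, 6, 6, 6, 6, 6, 6, 6, 6, 6].
Every token is home exactly when every cycle has completed a whole number of laps, i.e. after lcm(1, 2, 3, 6) = 6 out-shuffles.

6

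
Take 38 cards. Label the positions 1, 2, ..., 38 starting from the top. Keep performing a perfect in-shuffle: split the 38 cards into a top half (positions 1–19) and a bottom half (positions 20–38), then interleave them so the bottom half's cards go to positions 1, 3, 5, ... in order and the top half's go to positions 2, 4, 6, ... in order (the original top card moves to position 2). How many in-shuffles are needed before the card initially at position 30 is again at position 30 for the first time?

Follow position 30 under repeated in-shuffles:
30 → 21 → 3 → 6 → 12 → 24 → 9 → 18 → 36 → 33 → 27 → 15 → 30
It first returns after 12 in-shuffles.

12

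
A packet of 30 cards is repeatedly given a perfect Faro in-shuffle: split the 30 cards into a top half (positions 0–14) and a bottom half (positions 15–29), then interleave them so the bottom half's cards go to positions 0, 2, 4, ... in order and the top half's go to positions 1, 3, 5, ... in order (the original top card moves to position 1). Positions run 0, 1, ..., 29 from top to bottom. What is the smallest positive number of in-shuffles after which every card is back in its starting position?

The in-shuffle permutes the 30 positions with cycle lengths [5, 5, 5, 5, 5, 5].
Every card is home exactly when every cycle has completed a whole number of laps, i.e. after lcm(5) = 5 in-shuffles.

5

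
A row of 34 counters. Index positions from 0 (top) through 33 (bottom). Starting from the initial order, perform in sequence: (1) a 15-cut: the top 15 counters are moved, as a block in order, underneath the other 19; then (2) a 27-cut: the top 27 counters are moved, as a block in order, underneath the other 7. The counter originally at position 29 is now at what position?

Track the counter from position 29 forward through each operation:
  after op 1 (cut 15): 29 → 14
  after op 2 (cut 27): 14 → 21

21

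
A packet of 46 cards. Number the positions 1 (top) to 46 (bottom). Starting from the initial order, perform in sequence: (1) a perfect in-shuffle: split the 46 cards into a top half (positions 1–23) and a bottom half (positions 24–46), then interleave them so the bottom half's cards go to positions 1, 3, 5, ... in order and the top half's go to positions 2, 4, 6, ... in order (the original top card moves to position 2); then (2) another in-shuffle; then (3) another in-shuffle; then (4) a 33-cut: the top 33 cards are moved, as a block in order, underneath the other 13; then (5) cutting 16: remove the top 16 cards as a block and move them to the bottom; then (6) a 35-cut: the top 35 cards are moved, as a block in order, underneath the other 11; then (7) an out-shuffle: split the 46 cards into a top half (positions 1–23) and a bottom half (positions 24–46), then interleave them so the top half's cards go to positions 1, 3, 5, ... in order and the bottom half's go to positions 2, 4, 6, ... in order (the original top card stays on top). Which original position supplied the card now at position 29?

42

Undo the operations in reverse order, starting from position 29:
  undo op 7 (out-shuffle, from top half): 29 ← 15
  undo op 6 (cut 35): 15 ← 4
  undo op 5 (cut 16): 4 ← 20
  undo op 4 (cut 33): 20 ← 7
  undo op 3 (in-shuffle, from bottom half): 7 ← 27
  undo op 2 (in-shuffle, from bottom half): 27 ← 37
  undo op 1 (in-shuffle, from bottom half): 37 ← 42
So the card at position 29 came from original position 42.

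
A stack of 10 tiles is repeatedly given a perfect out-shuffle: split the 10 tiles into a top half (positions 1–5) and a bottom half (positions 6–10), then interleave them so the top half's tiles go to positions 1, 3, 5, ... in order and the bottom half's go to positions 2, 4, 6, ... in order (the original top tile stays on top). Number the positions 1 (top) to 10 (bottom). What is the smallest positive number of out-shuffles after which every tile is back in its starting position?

The out-shuffle permutes the 10 positions with cycle lengths [1, 1, 2, 6].
Every tile is home exactly when every cycle has completed a whole number of laps, i.e. after lcm(1, 2, 6) = 6 out-shuffles.

6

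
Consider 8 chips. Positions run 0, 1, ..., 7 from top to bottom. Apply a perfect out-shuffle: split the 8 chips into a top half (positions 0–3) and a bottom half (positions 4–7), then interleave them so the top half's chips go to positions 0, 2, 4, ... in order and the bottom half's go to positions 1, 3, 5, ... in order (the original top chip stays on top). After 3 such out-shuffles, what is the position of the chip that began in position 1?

1

Track the chip's position through each out-shuffle:
1 → 2 → 4 → 1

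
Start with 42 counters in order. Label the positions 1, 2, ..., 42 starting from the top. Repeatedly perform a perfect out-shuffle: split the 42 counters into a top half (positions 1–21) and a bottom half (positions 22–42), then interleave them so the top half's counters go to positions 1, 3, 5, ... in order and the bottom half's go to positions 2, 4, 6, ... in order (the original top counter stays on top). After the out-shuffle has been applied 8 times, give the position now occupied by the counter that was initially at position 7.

Track the counter's position through each out-shuffle:
7 → 13 → 25 → 8 → 15 → 29 → 16 → 31 → 20

20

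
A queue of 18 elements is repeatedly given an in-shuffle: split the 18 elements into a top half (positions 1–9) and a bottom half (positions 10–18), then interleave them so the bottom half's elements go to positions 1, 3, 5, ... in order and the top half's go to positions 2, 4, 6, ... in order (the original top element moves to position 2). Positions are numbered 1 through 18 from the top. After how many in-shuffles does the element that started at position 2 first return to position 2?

18

Follow position 2 under repeated in-shuffles:
2 → 4 → 8 → 16 → 13 → 7 → 14 → 9 → 18 → 17 → 15 → 11 → 3 → 6 → 12 → 5 → 10 → 1 → 2
It first returns after 18 in-shuffles.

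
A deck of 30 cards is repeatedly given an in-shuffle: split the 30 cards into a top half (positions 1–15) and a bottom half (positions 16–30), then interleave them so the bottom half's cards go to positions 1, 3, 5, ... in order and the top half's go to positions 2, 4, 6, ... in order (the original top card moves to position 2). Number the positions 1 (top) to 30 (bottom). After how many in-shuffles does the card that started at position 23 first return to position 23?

5

Follow position 23 under repeated in-shuffles:
23 → 15 → 30 → 29 → 27 → 23
It first returns after 5 in-shuffles.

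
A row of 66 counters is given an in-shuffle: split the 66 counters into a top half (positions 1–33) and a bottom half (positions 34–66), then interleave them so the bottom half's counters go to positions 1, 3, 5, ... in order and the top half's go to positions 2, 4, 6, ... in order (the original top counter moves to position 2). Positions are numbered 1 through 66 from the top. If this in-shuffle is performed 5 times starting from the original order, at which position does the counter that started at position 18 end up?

Track the counter's position through each in-shuffle:
18 → 36 → 5 → 10 → 20 → 40

40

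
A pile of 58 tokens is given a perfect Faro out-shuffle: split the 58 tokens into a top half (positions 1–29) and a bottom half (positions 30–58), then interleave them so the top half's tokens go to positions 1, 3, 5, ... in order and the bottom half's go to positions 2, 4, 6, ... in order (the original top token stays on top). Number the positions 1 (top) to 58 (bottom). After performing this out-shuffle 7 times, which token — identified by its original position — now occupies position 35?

Work backwards from position 35, undoing one out-shuffle at a time:
35 ← 18 ← 38 ← 48 ← 53 ← 27 ← 14 ← 36
So the token now at position 35 started at position 36.

36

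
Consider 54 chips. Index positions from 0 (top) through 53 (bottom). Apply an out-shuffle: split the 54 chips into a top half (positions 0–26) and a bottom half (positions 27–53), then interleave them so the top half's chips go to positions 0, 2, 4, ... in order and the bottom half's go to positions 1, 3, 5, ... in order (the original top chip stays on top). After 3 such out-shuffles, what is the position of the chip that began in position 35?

Track the chip's position through each out-shuffle:
35 → 17 → 34 → 15

15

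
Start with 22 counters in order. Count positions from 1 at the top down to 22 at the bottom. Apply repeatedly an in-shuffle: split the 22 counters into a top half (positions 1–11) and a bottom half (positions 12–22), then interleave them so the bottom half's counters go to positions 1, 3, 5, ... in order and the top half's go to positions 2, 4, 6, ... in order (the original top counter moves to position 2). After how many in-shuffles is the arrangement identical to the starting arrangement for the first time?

11

The in-shuffle permutes the 22 positions with cycle lengths [11, 11].
Every counter is home exactly when every cycle has completed a whole number of laps, i.e. after lcm(11) = 11 in-shuffles.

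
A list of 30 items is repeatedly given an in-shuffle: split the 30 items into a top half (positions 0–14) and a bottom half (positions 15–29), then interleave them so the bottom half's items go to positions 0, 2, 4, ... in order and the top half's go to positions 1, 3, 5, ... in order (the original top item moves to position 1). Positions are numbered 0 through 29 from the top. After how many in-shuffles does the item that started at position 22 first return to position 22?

5

Follow position 22 under repeated in-shuffles:
22 → 14 → 29 → 28 → 26 → 22
It first returns after 5 in-shuffles.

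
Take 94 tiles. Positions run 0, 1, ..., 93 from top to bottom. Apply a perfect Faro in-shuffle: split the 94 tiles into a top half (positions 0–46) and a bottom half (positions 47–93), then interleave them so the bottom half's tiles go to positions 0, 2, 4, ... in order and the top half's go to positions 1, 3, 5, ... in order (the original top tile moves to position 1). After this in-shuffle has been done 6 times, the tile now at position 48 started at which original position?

Work backwards from position 48, undoing one in-shuffle at a time:
48 ← 71 ← 35 ← 17 ← 8 ← 51 ← 25
So the tile now at position 48 started at position 25.

25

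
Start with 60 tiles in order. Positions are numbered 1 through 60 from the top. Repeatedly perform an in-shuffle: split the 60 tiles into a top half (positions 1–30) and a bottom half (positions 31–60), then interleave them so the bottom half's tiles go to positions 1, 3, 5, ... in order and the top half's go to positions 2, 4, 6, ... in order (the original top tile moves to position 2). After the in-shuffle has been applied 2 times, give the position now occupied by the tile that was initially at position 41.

Track the tile's position through each in-shuffle:
41 → 21 → 42

42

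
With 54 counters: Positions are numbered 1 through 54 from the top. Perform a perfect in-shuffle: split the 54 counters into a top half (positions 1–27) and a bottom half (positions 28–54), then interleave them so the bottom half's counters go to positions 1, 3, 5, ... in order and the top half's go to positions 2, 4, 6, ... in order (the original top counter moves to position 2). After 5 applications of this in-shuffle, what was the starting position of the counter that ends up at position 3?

Work backwards from position 3, undoing one in-shuffle at a time:
3 ← 29 ← 42 ← 21 ← 38 ← 19
So the counter now at position 3 started at position 19.

19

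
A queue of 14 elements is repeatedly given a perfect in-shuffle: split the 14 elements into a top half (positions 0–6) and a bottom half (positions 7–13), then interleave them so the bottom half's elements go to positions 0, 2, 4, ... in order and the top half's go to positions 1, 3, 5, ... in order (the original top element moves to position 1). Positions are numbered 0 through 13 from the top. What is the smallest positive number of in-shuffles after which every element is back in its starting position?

4

The in-shuffle permutes the 14 positions with cycle lengths [2, 4, 4, 4].
Every element is home exactly when every cycle has completed a whole number of laps, i.e. after lcm(2, 4) = 4 in-shuffles.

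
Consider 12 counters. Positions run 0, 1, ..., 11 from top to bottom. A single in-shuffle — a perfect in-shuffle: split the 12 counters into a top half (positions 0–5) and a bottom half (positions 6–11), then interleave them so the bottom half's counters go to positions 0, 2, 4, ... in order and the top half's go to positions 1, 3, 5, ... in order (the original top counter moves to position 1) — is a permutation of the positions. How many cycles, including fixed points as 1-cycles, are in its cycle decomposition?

1

Trace each unvisited position around until it returns:
(0 1 3 7 2 5 ... len 12)
1 cycle in total.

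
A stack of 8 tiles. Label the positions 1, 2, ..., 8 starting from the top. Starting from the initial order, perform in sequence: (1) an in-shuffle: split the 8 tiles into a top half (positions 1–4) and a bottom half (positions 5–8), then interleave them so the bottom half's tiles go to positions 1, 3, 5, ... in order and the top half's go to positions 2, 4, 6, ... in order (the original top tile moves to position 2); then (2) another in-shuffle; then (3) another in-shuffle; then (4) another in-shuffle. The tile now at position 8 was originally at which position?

5

Undo the operations in reverse order, starting from position 8:
  undo op 4 (in-shuffle, from top half): 8 ← 4
  undo op 3 (in-shuffle, from top half): 4 ← 2
  undo op 2 (in-shuffle, from top half): 2 ← 1
  undo op 1 (in-shuffle, from bottom half): 1 ← 5
So the tile at position 8 came from original position 5.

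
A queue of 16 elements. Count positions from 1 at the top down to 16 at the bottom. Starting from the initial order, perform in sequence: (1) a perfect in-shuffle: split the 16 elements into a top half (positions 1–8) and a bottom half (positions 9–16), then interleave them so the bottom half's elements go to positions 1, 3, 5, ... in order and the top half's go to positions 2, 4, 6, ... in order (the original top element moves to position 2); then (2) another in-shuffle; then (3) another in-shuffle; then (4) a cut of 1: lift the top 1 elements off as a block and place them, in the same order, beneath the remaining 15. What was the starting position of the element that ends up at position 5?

Undo the operations in reverse order, starting from position 5:
  undo op 4 (cut 1): 5 ← 6
  undo op 3 (in-shuffle, from top half): 6 ← 3
  undo op 2 (in-shuffle, from bottom half): 3 ← 10
  undo op 1 (in-shuffle, from top half): 10 ← 5
So the element at position 5 came from original position 5.

5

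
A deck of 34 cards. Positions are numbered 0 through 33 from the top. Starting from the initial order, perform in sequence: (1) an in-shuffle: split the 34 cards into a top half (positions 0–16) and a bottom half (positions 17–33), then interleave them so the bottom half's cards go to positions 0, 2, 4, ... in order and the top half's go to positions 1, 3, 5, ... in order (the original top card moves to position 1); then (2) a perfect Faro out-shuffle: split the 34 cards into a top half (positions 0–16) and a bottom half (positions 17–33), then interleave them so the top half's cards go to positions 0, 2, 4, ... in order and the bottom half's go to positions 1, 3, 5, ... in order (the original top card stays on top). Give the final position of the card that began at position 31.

Track the card from position 31 forward through each operation:
  after op 1 (in-shuffle): 31 → 28
  after op 2 (out-shuffle): 28 → 23

23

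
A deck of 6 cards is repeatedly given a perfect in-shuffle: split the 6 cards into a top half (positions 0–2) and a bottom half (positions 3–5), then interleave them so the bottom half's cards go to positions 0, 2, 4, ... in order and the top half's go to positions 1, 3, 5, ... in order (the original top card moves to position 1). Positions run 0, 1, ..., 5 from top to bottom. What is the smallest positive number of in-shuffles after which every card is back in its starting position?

3

The in-shuffle permutes the 6 positions with cycle lengths [3, 3].
Every card is home exactly when every cycle has completed a whole number of laps, i.e. after lcm(3) = 3 in-shuffles.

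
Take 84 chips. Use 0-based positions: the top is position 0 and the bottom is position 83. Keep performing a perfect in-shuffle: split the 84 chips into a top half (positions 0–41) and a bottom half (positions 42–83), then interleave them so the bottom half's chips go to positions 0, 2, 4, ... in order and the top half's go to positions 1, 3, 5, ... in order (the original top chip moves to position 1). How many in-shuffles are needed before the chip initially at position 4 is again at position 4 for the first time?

8

Follow position 4 under repeated in-shuffles:
4 → 9 → 19 → 39 → 79 → 74 → 64 → 44 → 4
It first returns after 8 in-shuffles.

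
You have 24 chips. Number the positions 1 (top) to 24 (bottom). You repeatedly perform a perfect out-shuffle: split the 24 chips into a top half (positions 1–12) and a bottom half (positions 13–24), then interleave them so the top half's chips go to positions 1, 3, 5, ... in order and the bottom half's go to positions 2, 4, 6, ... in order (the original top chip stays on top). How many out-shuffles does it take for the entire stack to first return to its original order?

The out-shuffle permutes the 24 positions with cycle lengths [1, 1, 11, 11].
Every chip is home exactly when every cycle has completed a whole number of laps, i.e. after lcm(1, 11) = 11 out-shuffles.

11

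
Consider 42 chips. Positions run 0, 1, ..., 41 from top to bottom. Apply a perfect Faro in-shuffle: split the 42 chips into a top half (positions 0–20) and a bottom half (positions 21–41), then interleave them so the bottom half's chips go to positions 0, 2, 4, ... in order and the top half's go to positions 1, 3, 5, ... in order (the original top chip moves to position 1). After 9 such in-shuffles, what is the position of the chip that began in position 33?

Track the chip's position through each in-shuffle:
33 → 24 → 6 → 13 → 27 → 12 → 25 → 8 → 17 → 35

35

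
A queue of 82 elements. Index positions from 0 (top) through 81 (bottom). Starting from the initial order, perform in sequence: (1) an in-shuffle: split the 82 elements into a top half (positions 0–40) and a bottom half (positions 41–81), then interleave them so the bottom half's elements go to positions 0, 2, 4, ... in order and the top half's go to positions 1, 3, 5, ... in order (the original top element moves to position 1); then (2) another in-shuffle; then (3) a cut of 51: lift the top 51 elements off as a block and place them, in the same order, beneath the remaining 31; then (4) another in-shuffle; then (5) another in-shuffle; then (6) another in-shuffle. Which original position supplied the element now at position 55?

Undo the operations in reverse order, starting from position 55:
  undo op 6 (in-shuffle, from top half): 55 ← 27
  undo op 5 (in-shuffle, from top half): 27 ← 13
  undo op 4 (in-shuffle, from top half): 13 ← 6
  undo op 3 (cut 51): 6 ← 57
  undo op 2 (in-shuffle, from top half): 57 ← 28
  undo op 1 (in-shuffle, from bottom half): 28 ← 55
So the element at position 55 came from original position 55.

55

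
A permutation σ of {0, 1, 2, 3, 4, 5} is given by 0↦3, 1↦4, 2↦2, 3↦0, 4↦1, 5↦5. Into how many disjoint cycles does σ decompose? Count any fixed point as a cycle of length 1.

4

Cycle decomposition: (0 3) (1 4) (2) (5).
4 cycles.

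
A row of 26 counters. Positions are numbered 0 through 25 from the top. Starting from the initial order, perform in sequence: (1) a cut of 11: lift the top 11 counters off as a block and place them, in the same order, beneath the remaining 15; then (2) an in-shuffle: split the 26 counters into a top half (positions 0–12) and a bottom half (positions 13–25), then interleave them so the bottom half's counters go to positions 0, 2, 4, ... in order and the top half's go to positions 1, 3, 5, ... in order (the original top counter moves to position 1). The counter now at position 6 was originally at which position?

Undo the operations in reverse order, starting from position 6:
  undo op 2 (in-shuffle, from bottom half): 6 ← 16
  undo op 1 (cut 11): 16 ← 1
So the counter at position 6 came from original position 1.

1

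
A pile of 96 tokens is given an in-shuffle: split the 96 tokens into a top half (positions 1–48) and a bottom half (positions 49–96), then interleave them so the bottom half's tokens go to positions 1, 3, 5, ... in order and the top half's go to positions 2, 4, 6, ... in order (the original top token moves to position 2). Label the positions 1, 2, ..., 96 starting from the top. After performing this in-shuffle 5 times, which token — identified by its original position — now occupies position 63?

Work backwards from position 63, undoing one in-shuffle at a time:
63 ← 80 ← 40 ← 20 ← 10 ← 5
So the token now at position 63 started at position 5.

5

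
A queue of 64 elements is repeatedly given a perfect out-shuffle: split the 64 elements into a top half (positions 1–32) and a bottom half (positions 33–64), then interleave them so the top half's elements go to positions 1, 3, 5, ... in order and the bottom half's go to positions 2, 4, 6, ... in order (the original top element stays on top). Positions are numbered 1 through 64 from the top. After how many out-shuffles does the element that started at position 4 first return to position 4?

Follow position 4 under repeated out-shuffles:
4 → 7 → 13 → 25 → 49 → 34 → 4
It first returns after 6 out-shuffles.

6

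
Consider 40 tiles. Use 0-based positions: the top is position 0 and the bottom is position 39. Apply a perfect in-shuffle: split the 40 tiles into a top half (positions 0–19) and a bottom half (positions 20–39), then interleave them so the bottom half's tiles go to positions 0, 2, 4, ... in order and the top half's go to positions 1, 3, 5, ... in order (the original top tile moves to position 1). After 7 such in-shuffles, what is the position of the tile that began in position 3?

Track the tile's position through each in-shuffle:
3 → 7 → 15 → 31 → 22 → 4 → 9 → 19

19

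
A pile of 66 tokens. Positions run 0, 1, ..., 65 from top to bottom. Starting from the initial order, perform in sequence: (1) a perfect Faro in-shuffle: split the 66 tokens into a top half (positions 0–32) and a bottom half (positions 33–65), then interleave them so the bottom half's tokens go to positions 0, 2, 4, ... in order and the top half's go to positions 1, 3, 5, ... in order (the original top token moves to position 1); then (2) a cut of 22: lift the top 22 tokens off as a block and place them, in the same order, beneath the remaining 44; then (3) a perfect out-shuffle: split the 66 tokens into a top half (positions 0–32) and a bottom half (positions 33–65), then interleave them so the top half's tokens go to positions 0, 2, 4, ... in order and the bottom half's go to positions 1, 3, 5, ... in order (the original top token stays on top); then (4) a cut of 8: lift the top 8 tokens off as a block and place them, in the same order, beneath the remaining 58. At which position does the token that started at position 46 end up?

0

Track the token from position 46 forward through each operation:
  after op 1 (in-shuffle): 46 → 26
  after op 2 (cut 22): 26 → 4
  after op 3 (out-shuffle): 4 → 8
  after op 4 (cut 8): 8 → 0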